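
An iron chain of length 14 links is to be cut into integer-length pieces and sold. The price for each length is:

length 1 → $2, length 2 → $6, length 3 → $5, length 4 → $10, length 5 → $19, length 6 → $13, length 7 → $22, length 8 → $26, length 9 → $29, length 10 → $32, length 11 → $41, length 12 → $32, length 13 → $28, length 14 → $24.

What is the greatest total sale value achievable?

50

Build R[k] bottom-up: R[k] = max over allowed piece i of (p[i] + R[k−i]).
R[1] = 2
R[2] = 6
R[3] = 8  (first piece 1, then R[2]=6)
R[4] = 12  (first piece 2, then R[2]=6)
R[5] = 19
R[6] = 21  (first piece 1, then R[5]=19)
R[7] = 25  (first piece 2, then R[5]=19)
R[8] = 27  (first piece 1, then R[7]=25)
R[9] = 31  (first piece 2, then R[7]=25)
R[10] = 38  (first piece 5, then R[5]=19)
R[11] = 41
R[12] = 44  (first piece 2, then R[10]=38)
R[13] = 47  (first piece 2, then R[11]=41)
R[14] = 50  (first piece 2, then R[12]=44)
One optimal cutting: 5 + 5 + 2 + 2 → $19 + $19 + $6 + $6 = $50.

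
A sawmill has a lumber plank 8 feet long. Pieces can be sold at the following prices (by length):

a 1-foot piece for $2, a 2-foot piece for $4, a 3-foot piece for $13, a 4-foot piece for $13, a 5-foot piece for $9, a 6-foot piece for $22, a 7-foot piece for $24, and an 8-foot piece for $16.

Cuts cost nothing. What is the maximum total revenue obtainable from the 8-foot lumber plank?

Build R[k] bottom-up: R[k] = max over allowed piece i of (p[i] + R[k−i]).
R[1] = 2
R[2] = max(2+2, 4+0) = 4
R[3] = max(2+4, 4+2, 13+0) = 13
R[4] = max(2+13, 4+4, 13+2, 13+0) = 15
R[5] = max(2+15, 4+13, 13+4, 13+2, 9+0) = 17
R[6] = max(2+17, 4+15, 13+13, 13+4, 9+2, 22+0) = 26
R[7] = max(2+26, 4+17, 13+15, …, 22+2, 24+0) = 28
R[8] = max(2+28, 4+26, 13+17, …, 24+2, 16+0) = 30
One optimal cutting: 3 + 3 + 1 + 1 → $13 + $13 + $2 + $2 = $30.

30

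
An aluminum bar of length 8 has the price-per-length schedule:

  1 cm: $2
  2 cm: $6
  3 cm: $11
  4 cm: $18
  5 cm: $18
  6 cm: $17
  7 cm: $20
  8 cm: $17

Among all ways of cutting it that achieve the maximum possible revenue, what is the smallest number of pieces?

2

Let r[k] be the best obtainable value from length k. For each k, try every first piece i and keep the best of price[i] + r[k−i].
r[1] = 2
r[2] = max(2+2, 6+0) = 6
r[3] = max(2+6, 6+2, 11+0) = 11
r[4] = max(2+11, 6+6, 11+2, 18+0) = 18
r[5] = max(2+18, 6+11, 11+6, 18+2, 18+0) = 20
r[6] = max(2+20, 6+18, 11+11, 18+6, 18+2, 17+0) = 24
r[7] = max(2+24, 6+20, 11+18, …, 17+2, 20+0) = 29
r[8] = max(2+29, 6+24, 11+20, …, 20+2, 17+0) = 36
Maximum revenue is $36.
Now minimize piece count subject to staying optimal: for each k, pieces[k] = 1 + min over i with p[i]+r[k−i]=r[k] of pieces[k−i].
pieces[5] = 2
pieces[6] = 2
pieces[7] = 2
pieces[8] = 2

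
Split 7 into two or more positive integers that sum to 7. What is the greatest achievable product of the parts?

12

Let prod[k] be the best product for length k (with at least one cut). For each first piece i, the rest contributes max(k−i, prod[k−i]).
Small cases: prod[2]=1.
prod[3] = max(1×2, 2×1) = 2
prod[4] = max(1×3, 2×2, 3×1) = 4
prod[5] = max(1×4, 2×3, 3×2, 4×1) = 6
prod[6] = max(1×6, 2×4, 3×3, 4×2, 5×1) = 9
prod[7] = max(1×9, 2×6, 3×4, 4×3, 5×2, 6×1) = 12
One optimal split: 3 + 2 + 2; product 3×2×2 = 12.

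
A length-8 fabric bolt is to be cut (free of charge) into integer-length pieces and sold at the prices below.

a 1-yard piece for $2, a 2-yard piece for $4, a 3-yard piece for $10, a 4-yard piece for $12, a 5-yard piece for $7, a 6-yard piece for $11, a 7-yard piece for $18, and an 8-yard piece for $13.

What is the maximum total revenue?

Build best[k] bottom-up: best[k] = max over allowed piece i of (p[i] + best[k−i]).
best[1] = 2
best[2] = max(2+2, 4+0) = 4
best[3] = max(2+4, 4+2, 10+0) = 10
best[4] = max(2+10, 4+4, 10+2, 12+0) = 12
best[5] = max(2+12, 4+10, 10+4, 12+2, 7+0) = 14
best[6] = max(2+14, 4+12, 10+10, 12+4, 7+2, 11+0) = 20
best[7] = max(2+20, 4+14, 10+12, …, 11+2, 18+0) = 22
best[8] = max(2+22, 4+20, 10+14, …, 18+2, 13+0) = 24
One optimal cutting: 3 + 3 + 1 + 1 → $10 + $10 + $2 + $2 = $24.

24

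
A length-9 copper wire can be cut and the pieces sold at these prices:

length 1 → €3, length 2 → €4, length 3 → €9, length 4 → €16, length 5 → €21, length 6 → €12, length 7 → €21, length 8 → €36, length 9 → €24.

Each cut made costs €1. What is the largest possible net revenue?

38

Consider every possible first cut. v[k] is the best of p[i]+v[k−i] over all sellable i≤k, charging 1 whenever i<k.
v[1] = 3
v[2] = 5  (first piece 1, then v[1]=3)
v[3] = 9
v[4] = 16
v[5] = 21
v[6] = 23  (first piece 1, then v[5]=21)
v[7] = 25  (first piece 1, then v[6]=23)
v[8] = 36
v[9] = 38  (first piece 1, then v[8]=36)
One optimal plan: pieces 8 + 1 (1 cut) → €39 − €1 = €38.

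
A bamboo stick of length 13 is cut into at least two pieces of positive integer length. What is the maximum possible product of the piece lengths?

Fill f[k] for k=2..13: at each k try every first piece i and multiply by the better of (k−i) uncut or f[k−i].
Small cases: f[2]=1, f[3]=2, f[4]=4, f[5]=6, f[6]=9, f[7]=12.
f[8] = max(1×12, 2×9, 3×6, …, 6×2, 7×1) = 18
f[9] = max(1×18, 2×12, 3×9, …, 7×2, 8×1) = 27
f[10] = max(1×27, 2×18, 3×12, …, 8×2, 9×1) = 36
f[11] = max(1×36, 2×27, 3×18, …, 9×2, 10×1) = 54
f[12] = max(1×54, 2×36, 3×27, …, 10×2, 11×1) = 81
f[13] = max(1×81, 2×54, 3×36, …, 11×2, 12×1) = 108
One optimal split: 3 + 3 + 3 + 2 + 2; product 3×3×3×2×2 = 108.

108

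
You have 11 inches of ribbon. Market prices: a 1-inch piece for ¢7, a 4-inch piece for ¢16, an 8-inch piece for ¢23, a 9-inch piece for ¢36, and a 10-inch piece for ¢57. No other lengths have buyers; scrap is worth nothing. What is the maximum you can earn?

Build best[k] bottom-up: best[k] = max over allowed piece i of (p[i] + best[k−i]).
best[1] = 7
best[2] = 14  (first piece 1, then best[1]=7)
best[3] = 21  (first piece 1, then best[2]=14)
best[4] = max(7+21, 16+0) = 28
best[5] = max(7+28, 16+7) = 35
best[6] = max(7+35, 16+14) = 42
best[7] = max(7+42, 16+21) = 49
best[8] = max(7+49, 16+28, 23+0) = 56
best[9] = max(7+56, 16+35, 23+7, 36+0) = 63
best[10] = max(7+63, 16+42, 23+14, 36+7, 57+0) = 70
best[11] = max(7+70, 16+49, 23+21, 36+14, 57+7) = 77
One optimal cutting: 1 + 1 + 1 + 1 + 1 + 1 + 1 + 1 + 1 + 1 + 1 → ¢77.

77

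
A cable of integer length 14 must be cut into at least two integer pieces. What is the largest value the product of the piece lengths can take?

Define prod[k] = max over 1≤i<k of i · max(k−i, prod[k−i]); the inner max lets the remainder stay uncut if that's better.
Small cases: prod[2]=1, prod[3]=2, prod[4]=4, prod[5]=6, prod[6]=9, prod[7]=12, prod[8]=18, prod[9]=27.
prod[10] = 2×max(8,18) = 2×18 = 36
prod[11] = 2×max(9,27) = 2×27 = 54
prod[12] = 3×max(9,27) = 3×27 = 81
prod[13] = 2×max(11,54) = 2×54 = 108
prod[14] = 2×max(12,81) = 2×81 = 162
One optimal split: 3 + 3 + 3 + 3 + 2; product 3×3×3×3×2 = 162.

162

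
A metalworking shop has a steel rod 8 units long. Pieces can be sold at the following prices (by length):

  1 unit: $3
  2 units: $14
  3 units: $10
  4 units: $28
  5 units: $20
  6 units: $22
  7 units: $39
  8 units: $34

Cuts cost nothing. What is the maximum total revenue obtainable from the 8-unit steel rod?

56

Let best[k] be the best obtainable value from length k. For each k, try every first piece i and keep the best of price[i] + best[k−i].
best[1] = 3
best[2] = max(3+3, 14+0) = 14
best[3] = max(3+14, 14+3, 10+0) = 17
best[4] = max(3+17, 14+14, 10+3, 28+0) = 28
best[5] = max(3+28, 14+17, 10+14, 28+3, 20+0) = 31
best[6] = max(3+31, 14+28, 10+17, 28+14, 20+3, 22+0) = 42
best[7] = max(3+42, 14+31, 10+28, …, 22+3, 39+0) = 45
best[8] = max(3+45, 14+42, 10+31, …, 39+3, 34+0) = 56
One optimal cutting: 2 + 2 + 2 + 2 → $14 + $14 + $14 + $14 = $56.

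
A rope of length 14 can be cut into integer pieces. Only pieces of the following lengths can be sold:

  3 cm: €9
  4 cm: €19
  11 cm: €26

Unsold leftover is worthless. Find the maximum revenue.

Consider every possible first cut. f[k] is the best of p[i]+f[k−i] over all sellable i≤k.
f[1] = 0
f[2] = 0
f[3] = 9
f[4] = max(9+0, 19+0) = 19
f[5] = max(9+0, 19+0) = 19
f[6] = max(9+9, 19+0) = 19
f[7] = max(9+19, 19+9) = 28
f[8] = max(9+19, 19+19) = 38
f[9] = max(9+19, 19+19) = 38
f[10] = max(9+28, 19+19) = 38
f[11] = max(9+38, 19+28, 26+0) = 47
f[12] = max(9+38, 19+38, 26+0) = 57
f[13] = max(9+38, 19+38, 26+0) = 57
f[14] = max(9+47, 19+38, 26+9) = 57
One optimal cutting: pieces 4 + 4 + 4 with 2 cm of scrap → €57.

57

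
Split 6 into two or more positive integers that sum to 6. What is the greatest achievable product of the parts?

Let g[k] be the best product for length k (with at least one cut). For each first piece i, the rest contributes max(k−i, g[k−i]).
g[2] = 1*max(1,0) = 1*1 = 1
g[3] = max(1*2, 2*1) = 2
g[4] = max(1*3, 2*2, 3*1) = 4
g[5] = max(1*4, 2*3, 3*2, 4*1) = 6
g[6] = max(1*6, 2*4, 3*3, 4*2, 5*1) = 9
One optimal split: 3 + 3; product 3*3 = 9.

9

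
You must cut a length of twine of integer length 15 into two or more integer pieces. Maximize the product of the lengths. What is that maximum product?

Fill m[k] for k=2..15: at each k try every first piece i and multiply by the better of (k−i) uncut or m[k−i].
m[2] = 1*max(1,0) = 1*1 = 1
m[3] = max(1*2, 2*1) = 2
m[4] = max(1*3, 2*2, 3*1) = 4
m[5] = max(1*4, 2*3, 3*2, 4*1) = 6
m[6] = max(1*6, 2*4, 3*3, 4*2, 5*1) = 9
m[7] = max(1*9, 2*6, 3*4, 4*3, 5*2, 6*1) = 12
m[8] = max(1*12, 2*9, 3*6, …, 6*2, 7*1) = 18
m[9] = max(1*18, 2*12, 3*9, …, 7*2, 8*1) = 27
m[10] = max(1*27, 2*18, 3*12, …, 8*2, 9*1) = 36
m[11] = max(1*36, 2*27, 3*18, …, 9*2, 10*1) = 54
m[12] = max(1*54, 2*36, 3*27, …, 10*2, 11*1) = 81
m[13] = max(1*81, 2*54, 3*36, …, 11*2, 12*1) = 108
m[14] = max(1*108, 2*81, 3*54, …, 12*2, 13*1) = 162
m[15] = max(1*162, 2*108, 3*81, …, 13*2, 14*1) = 243
One optimal split: 3 + 3 + 3 + 3 + 3; product 3*3*3*3*3 = 243.

243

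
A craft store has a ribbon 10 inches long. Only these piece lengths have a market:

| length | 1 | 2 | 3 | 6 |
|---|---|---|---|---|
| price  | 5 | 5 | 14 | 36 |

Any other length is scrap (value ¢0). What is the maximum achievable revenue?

56

Consider every possible first cut. f[k] is the best of p[i]+f[k−i] over all sellable i≤k.
f[1] = 5
f[2] = 10  (first piece 1, then f[1]=5)
f[3] = 15  (first piece 1, then f[2]=10)
f[4] = 20  (first piece 1, then f[3]=15)
f[5] = 25  (first piece 1, then f[4]=20)
f[6] = 36
f[7] = 41  (first piece 1, then f[6]=36)
f[8] = 46  (first piece 1, then f[7]=41)
f[9] = 51  (first piece 1, then f[8]=46)
f[10] = 56  (first piece 1, then f[9]=51)
One optimal cutting: 6 + 1 + 1 + 1 + 1 → ¢56.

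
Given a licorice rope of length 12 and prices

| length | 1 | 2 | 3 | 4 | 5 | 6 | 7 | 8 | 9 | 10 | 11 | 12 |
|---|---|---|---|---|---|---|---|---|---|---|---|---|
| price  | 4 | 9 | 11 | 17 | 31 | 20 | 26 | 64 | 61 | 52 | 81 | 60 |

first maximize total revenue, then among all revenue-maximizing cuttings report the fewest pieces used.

Let r[k] be the best obtainable value from length k. For each k, try every first piece i and keep the best of price[i] + r[k−i].
r[1] = 4
r[2] = 9
r[3] = 13  (first piece 1, then r[2]=9)
r[4] = 18  (first piece 2, then r[2]=9)
r[5] = 31
r[6] = 35  (first piece 1, then r[5]=31)
r[7] = 40  (first piece 2, then r[5]=31)
r[8] = 64
r[9] = 68  (first piece 1, then r[8]=64)
r[10] = 73  (first piece 2, then r[8]=64)
r[11] = 81
r[12] = 85  (first piece 1, then r[11]=81)
Maximum revenue is ¢85.
Now minimize piece count subject to staying optimal: for each k, pieces[k] = 1 + min over i with p[i]+r[k−i]=r[k] of pieces[k−i].
pieces[9] = 2
pieces[10] = 2
pieces[11] = 1
pieces[12] = 2

2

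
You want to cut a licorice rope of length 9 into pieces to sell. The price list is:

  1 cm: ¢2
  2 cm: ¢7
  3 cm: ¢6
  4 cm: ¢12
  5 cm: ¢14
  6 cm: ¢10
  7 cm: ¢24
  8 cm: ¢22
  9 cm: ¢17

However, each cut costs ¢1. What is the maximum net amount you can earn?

Consider every possible first cut. v[k] is the best of p[i]+v[k−i] over all sellable i≤k, charging 1 whenever i<k.
v[1] = 2
v[2] = max(2+2-1, 7+0) = 7
v[3] = max(2+7-1, 7+2-1, 6+0) = 8
v[4] = max(2+8-1, 7+7-1, 6+2-1, 12+0) = 13
v[5] = max(2+13-1, 7+8-1, 6+7-1, 12+2-1, 14+0) = 14
v[6] = max(2+14-1, 7+13-1, 6+8-1, 12+7-1, 14+2-1, 10+0) = 19
v[7] = max(2+19-1, 7+14-1, 6+13-1, …, 10+2-1, 24+0) = 24
v[8] = max(2+24-1, 7+19-1, 6+14-1, …, 24+2-1, 22+0) = 25
v[9] = max(2+25-1, 7+24-1, 6+19-1, …, 22+2-1, 17+0) = 30
One optimal plan: pieces 7 + 2 (1 cut) → ¢31 − ¢1 = ¢30.

30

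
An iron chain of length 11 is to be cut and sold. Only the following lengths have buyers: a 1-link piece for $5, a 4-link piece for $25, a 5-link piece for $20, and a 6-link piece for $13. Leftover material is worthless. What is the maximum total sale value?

65

Build f[k] bottom-up: f[k] = max over allowed piece i of (p[i] + f[k−i]).
f[1] = 5
f[2] = 10  (first piece 1, then f[1]=5)
f[3] = 15  (first piece 1, then f[2]=10)
f[4] = max(5+15, 25+0) = 25
f[5] = max(5+25, 25+5, 20+0) = 30
f[6] = max(5+30, 25+10, 20+5, 13+0) = 35
f[7] = max(5+35, 25+15, 20+10, 13+5) = 40
f[8] = max(5+40, 25+25, 20+15, 13+10) = 50
f[9] = max(5+50, 25+30, 20+25, 13+15) = 55
f[10] = max(5+55, 25+35, 20+30, 13+25) = 60
f[11] = max(5+60, 25+40, 20+35, 13+30) = 65
One optimal cutting: 4 + 4 + 1 + 1 + 1 → $65.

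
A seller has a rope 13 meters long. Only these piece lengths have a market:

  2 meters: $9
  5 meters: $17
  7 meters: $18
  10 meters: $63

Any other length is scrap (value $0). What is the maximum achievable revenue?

72

Consider every possible first cut. r[k] is the best of p[i]+r[k−i] over all sellable i≤k.
r[1] = 0
r[2] = 9
r[3] = 9
r[4] = 18  (first piece 2, then r[2]=9)
r[5] = 18
r[6] = 27  (first piece 2, then r[4]=18)
r[7] = 27
r[8] = 36  (first piece 2, then r[6]=27)
r[9] = 36
r[10] = 63
r[11] = 63
r[12] = 72  (first piece 2, then r[10]=63)
r[13] = 72
One optimal cutting: pieces 10 + 2 with 1 meter of scrap → $72.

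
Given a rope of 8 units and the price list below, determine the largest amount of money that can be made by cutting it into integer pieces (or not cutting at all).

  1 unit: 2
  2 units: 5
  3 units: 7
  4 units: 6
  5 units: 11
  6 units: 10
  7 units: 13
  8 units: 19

Consider every possible first cut. v[k] is the best of p[i]+v[k−i] over all sellable i≤k.
v[1] = 2
v[2] = max(2+2, 5+0) = 5
v[3] = max(2+5, 5+2, 7+0) = 7
v[4] = max(2+7, 5+5, 7+2, 6+0) = 10
v[5] = max(2+10, 5+7, 7+5, 6+2, 11+0) = 12
v[6] = max(2+12, 5+10, 7+7, 6+5, 11+2, 10+0) = 15
v[7] = max(2+15, 5+12, 7+10, …, 10+2, 13+0) = 17
v[8] = max(2+17, 5+15, 7+12, …, 13+2, 19+0) = 20
One optimal cutting: 2 + 2 + 2 + 2 → 5 + 5 + 5 + 5 = 20.

20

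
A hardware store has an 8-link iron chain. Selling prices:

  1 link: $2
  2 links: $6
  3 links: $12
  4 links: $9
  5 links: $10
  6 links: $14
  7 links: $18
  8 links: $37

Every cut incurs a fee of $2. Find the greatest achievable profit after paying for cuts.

Consider every possible first cut. v[k] is the best of p[i]+v[k−i] over all sellable i≤k, charging 2 whenever i<k.
v[1] = 2
v[2] = max(2+2-2, 6+0) = 6
v[3] = max(2+6-2, 6+2-2, 12+0) = 12
v[4] = max(2+12-2, 6+6-2, 12+2-2, 9+0) = 12
v[5] = max(2+12-2, 6+12-2, 12+6-2, 9+2-2, 10+0) = 16
v[6] = max(2+16-2, 6+12-2, 12+12-2, 9+6-2, 10+2-2, 14+0) = 22
v[7] = max(2+22-2, 6+16-2, 12+12-2, …, 14+2-2, 18+0) = 22
v[8] = max(2+22-2, 6+22-2, 12+16-2, …, 18+2-2, 37+0) = 37
Best is to make no cuts and sell whole for $37.

37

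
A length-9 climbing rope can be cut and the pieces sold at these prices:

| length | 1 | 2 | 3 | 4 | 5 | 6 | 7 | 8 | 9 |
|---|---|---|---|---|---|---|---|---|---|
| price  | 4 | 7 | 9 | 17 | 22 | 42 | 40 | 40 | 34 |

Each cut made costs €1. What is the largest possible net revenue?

51

Consider every possible first cut. net[k] is the best of p[i]+net[k−i] over all sellable i≤k, charging 1 whenever i<k.
net[1] = 4
net[2] = 7  (first piece 1, then net[1]=4)
net[3] = 10  (first piece 1, then net[2]=7)
net[4] = 17
net[5] = 22
net[6] = 42
net[7] = 45  (first piece 1, then net[6]=42)
net[8] = 48  (first piece 1, then net[7]=45)
net[9] = 51  (first piece 1, then net[8]=48)
One optimal plan: pieces 6 + 1 + 1 + 1 (3 cuts) → €54 − €3 = €51.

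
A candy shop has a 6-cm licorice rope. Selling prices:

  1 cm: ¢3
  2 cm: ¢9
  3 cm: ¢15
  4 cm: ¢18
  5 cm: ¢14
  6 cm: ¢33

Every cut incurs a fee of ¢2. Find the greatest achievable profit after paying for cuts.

Let r[k] be the best obtainable value from length k. For each k, try every first piece i and keep the best of price[i] + r[k−i] minus the 2 cut fee when i<k.
r[1] = 3
r[2] = max(3+3-2, 9+0) = 9
r[3] = max(3+9-2, 9+3-2, 15+0) = 15
r[4] = max(3+15-2, 9+9-2, 15+3-2, 18+0) = 18
r[5] = max(3+18-2, 9+15-2, 15+9-2, 18+3-2, 14+0) = 22
r[6] = max(3+22-2, 9+18-2, 15+15-2, 18+9-2, 14+3-2, 33+0) = 33
Best is to make no cuts and sell whole for ¢33.

33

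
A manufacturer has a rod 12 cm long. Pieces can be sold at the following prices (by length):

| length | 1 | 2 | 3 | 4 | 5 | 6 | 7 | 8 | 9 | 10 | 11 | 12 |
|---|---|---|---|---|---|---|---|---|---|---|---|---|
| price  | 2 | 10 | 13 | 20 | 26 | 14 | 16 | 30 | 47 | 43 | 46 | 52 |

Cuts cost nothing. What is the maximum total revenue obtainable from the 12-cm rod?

62

Build R[k] bottom-up: R[k] = max over allowed piece i of (p[i] + R[k−i]).
R[1] = 2
R[2] = 10
R[3] = 13
R[4] = 20  (first piece 2, then R[2]=10)
R[5] = 26
R[6] = 30  (first piece 2, then R[4]=20)
R[7] = 36  (first piece 2, then R[5]=26)
R[8] = 40  (first piece 2, then R[6]=30)
R[9] = 47
R[10] = 52  (first piece 5, then R[5]=26)
R[11] = 57  (first piece 2, then R[9]=47)
R[12] = 62  (first piece 2, then R[10]=52)
One optimal cutting: 5 + 5 + 2 → €26 + €26 + €10 = €62.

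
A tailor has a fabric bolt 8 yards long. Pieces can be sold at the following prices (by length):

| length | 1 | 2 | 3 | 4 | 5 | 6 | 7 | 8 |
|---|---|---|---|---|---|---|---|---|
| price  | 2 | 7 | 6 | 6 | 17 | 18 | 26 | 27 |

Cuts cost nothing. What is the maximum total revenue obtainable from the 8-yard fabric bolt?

28

Consider every possible first cut. best[k] is the best of p[i]+best[k−i] over all sellable i≤k.
best[1] = 2
best[2] = max(2+2, 7+0) = 7
best[3] = max(2+7, 7+2, 6+0) = 9
best[4] = max(2+9, 7+7, 6+2, 6+0) = 14
best[5] = max(2+14, 7+9, 6+7, 6+2, 17+0) = 17
best[6] = max(2+17, 7+14, 6+9, 6+7, 17+2, 18+0) = 21
best[7] = max(2+21, 7+17, 6+14, …, 18+2, 26+0) = 26
best[8] = max(2+26, 7+21, 6+17, …, 26+2, 27+0) = 28
One optimal cutting: 7 + 1 → $26 + $2 = $28.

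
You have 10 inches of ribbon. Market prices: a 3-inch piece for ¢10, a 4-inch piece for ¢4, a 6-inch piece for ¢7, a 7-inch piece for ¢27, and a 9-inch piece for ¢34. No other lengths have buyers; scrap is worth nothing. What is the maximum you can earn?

37

Consider every possible first cut. f[k] is the best of p[i]+f[k−i] over all sellable i≤k.
f[1] = 0
f[2] = 0
f[3] = 10
f[4] = 10
f[5] = 10
f[6] = 20  (first piece 3, then f[3]=10)
f[7] = 27
f[8] = 27
f[9] = 34
f[10] = 37  (first piece 3, then f[7]=27)
One optimal cutting: 7 + 3 → ¢37.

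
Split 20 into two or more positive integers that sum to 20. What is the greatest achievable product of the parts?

1458

Let f[k] be the best product for length k (with at least one cut). For each first piece i, the rest contributes max(k−i, f[k−i]).
Small cases: f[2]=1, f[3]=2, f[4]=4, f[5]=6, f[6]=9, f[7]=12, f[8]=18, f[9]=27, f[10]=36, f[11]=54, f[12]=81, f[13]=108, f[14]=162.
f[15] = max(1×162, 2×108, 3×81, …, 13×2, 14×1) = 243
f[16] = max(1×243, 2×162, 3×108, …, 14×2, 15×1) = 324
f[17] = max(1×324, 2×243, 3×162, …, 15×2, 16×1) = 486
f[18] = max(1×486, 2×324, 3×243, …, 16×2, 17×1) = 729
f[19] = max(1×729, 2×486, 3×324, …, 17×2, 18×1) = 972
f[20] = max(1×972, 2×729, 3×486, …, 18×2, 19×1) = 1458
One optimal split: 3 + 3 + 3 + 3 + 3 + 3 + 2; product 3×3×3×3×3×3×2 = 1458.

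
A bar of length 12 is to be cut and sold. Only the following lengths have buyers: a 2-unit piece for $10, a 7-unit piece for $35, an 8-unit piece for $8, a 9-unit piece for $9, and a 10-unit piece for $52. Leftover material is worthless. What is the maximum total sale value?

Build best[k] bottom-up: best[k] = max over allowed piece i of (p[i] + best[k−i]).
best[1] = 0
best[2] = 10
best[3] = 10
best[4] = 20  (first piece 2, then best[2]=10)
best[5] = 20
best[6] = 30  (first piece 2, then best[4]=20)
best[7] = 35
best[8] = 40  (first piece 2, then best[6]=30)
best[9] = 45  (first piece 2, then best[7]=35)
best[10] = 52
best[11] = 55  (first piece 2, then best[9]=45)
best[12] = 62  (first piece 2, then best[10]=52)
One optimal cutting: 10 + 2 → $62.

62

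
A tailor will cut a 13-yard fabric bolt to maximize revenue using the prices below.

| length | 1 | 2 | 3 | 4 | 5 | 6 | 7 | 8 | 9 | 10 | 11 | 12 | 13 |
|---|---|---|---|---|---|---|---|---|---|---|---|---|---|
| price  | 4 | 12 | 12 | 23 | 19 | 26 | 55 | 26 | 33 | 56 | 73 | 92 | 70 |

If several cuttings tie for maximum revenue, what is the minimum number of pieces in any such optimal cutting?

Build r[k] bottom-up: r[k] = max over allowed piece i of (p[i] + r[k−i]).
r[1] = 4
r[2] = max(4+4, 12+0) = 12
r[3] = max(4+12, 12+4, 12+0) = 16
r[4] = max(4+16, 12+12, 12+4, 23+0) = 24
r[5] = max(4+24, 12+16, 12+12, 23+4, 19+0) = 28
r[6] = max(4+28, 12+24, 12+16, 23+12, 19+4, 26+0) = 36
r[7] = max(4+36, 12+28, 12+24, …, 26+4, 55+0) = 55
r[8] = max(4+55, 12+36, 12+28, …, 55+4, 26+0) = 59
r[9] = max(4+59, 12+55, 12+36, …, 26+4, 33+0) = 67
r[10] = max(4+67, 12+59, 12+55, …, 33+4, 56+0) = 71
r[11] = max(4+71, 12+67, 12+59, …, 56+4, 73+0) = 79
r[12] = max(4+79, 12+71, 12+67, …, 73+4, 92+0) = 92
r[13] = max(4+92, 12+79, 12+71, …, 92+4, 70+0) = 96
Maximum revenue is $96.
Now minimize piece count subject to staying optimal: for each k, pieces[k] = 1 + min over i with p[i]+r[k−i]=r[k] of pieces[k−i].
pieces[10] = 3
pieces[11] = 3
pieces[12] = 1
pieces[13] = 2

2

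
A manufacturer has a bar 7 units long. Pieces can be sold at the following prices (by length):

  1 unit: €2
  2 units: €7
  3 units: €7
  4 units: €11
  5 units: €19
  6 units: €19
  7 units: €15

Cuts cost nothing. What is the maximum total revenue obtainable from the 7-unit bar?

26

Build r[k] bottom-up: r[k] = max over allowed piece i of (p[i] + r[k−i]).
r[1] = 2
r[2] = 7
r[3] = 9  (first piece 1, then r[2]=7)
r[4] = 14  (first piece 2, then r[2]=7)
r[5] = 19
r[6] = 21  (first piece 1, then r[5]=19)
r[7] = 26  (first piece 2, then r[5]=19)
One optimal cutting: 5 + 2 → €19 + €7 = €26.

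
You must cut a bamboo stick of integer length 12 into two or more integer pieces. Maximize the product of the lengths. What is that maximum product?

81

Define prod[k] = max over 1≤i<k of i · max(k−i, prod[k−i]); the inner max lets the remainder stay uncut if that's better.
Small cases: prod[2]=1, prod[3]=2, prod[4]=4, prod[5]=6, prod[6]=9.
prod[7] = 2*max(5,6) = 2*6 = 12
prod[8] = 2*max(6,9) = 2*9 = 18
prod[9] = 3*max(6,9) = 3*9 = 27
prod[10] = 2*max(8,18) = 2*18 = 36
prod[11] = 2*max(9,27) = 2*27 = 54
prod[12] = 3*max(9,27) = 3*27 = 81
One optimal split: 3 + 3 + 3 + 3; product 3*3*3*3 = 81.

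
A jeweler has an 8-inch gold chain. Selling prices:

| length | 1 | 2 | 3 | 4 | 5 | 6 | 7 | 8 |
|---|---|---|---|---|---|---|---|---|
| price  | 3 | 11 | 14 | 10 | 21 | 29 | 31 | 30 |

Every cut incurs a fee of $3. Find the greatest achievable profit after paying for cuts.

Build net[k] bottom-up: net[k] = max over allowed piece i of (p[i] + net[k−i]) − 3 per cut.
net[1] = 3
net[2] = max(3+3-3, 11+0) = 11
net[3] = max(3+11-3, 11+3-3, 14+0) = 14
net[4] = max(3+14-3, 11+11-3, 14+3-3, 10+0) = 19
net[5] = max(3+19-3, 11+14-3, 14+11-3, 10+3-3, 21+0) = 22
net[6] = max(3+22-3, 11+19-3, 14+14-3, 10+11-3, 21+3-3, 29+0) = 29
net[7] = max(3+29-3, 11+22-3, 14+19-3, …, 29+3-3, 31+0) = 31
net[8] = max(3+31-3, 11+29-3, 14+22-3, …, 31+3-3, 30+0) = 37
One optimal plan: pieces 6 + 2 (1 cut) → $40 − $3 = $37.

37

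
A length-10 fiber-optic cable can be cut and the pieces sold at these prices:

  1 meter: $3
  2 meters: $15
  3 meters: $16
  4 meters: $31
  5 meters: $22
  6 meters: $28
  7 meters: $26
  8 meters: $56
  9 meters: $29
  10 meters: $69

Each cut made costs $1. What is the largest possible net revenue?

75

Build net[k] bottom-up: net[k] = max over allowed piece i of (p[i] + net[k−i]) − 1 per cut.
net[1] = 3
net[2] = 15
net[3] = 17  (first piece 1, then net[2]=15)
net[4] = 31
net[5] = 33  (first piece 1, then net[4]=31)
net[6] = 45  (first piece 2, then net[4]=31)
net[7] = 47  (first piece 1, then net[6]=45)
net[8] = 61  (first piece 4, then net[4]=31)
net[9] = 63  (first piece 1, then net[8]=61)
net[10] = 75  (first piece 2, then net[8]=61)
One optimal plan: pieces 4 + 4 + 2 (2 cuts) → $77 − $2 = $75.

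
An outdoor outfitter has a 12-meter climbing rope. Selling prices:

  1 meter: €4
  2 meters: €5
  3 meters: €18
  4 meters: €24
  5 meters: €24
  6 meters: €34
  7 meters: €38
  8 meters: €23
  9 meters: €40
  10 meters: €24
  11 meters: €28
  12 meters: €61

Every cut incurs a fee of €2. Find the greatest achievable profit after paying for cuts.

Build net[k] bottom-up: net[k] = max over allowed piece i of (p[i] + net[k−i]) − 2 per cut.
net[1] = 4
net[2] = max(4+4-2, 5+0) = 6
net[3] = max(4+6-2, 5+4-2, 18+0) = 18
net[4] = max(4+18-2, 5+6-2, 18+4-2, 24+0) = 24
net[5] = max(4+24-2, 5+18-2, 18+6-2, 24+4-2, 24+0) = 26
net[6] = max(4+26-2, 5+24-2, 18+18-2, 24+6-2, 24+4-2, 34+0) = 34
net[7] = max(4+34-2, 5+26-2, 18+24-2, …, 34+4-2, 38+0) = 40
net[8] = max(4+40-2, 5+34-2, 18+26-2, …, 38+4-2, 23+0) = 46
net[9] = max(4+46-2, 5+40-2, 18+34-2, …, 23+4-2, 40+0) = 50
net[10] = max(4+50-2, 5+46-2, 18+40-2, …, 40+4-2, 24+0) = 56
net[11] = max(4+56-2, 5+50-2, 18+46-2, …, 24+4-2, 28+0) = 62
net[12] = max(4+62-2, 5+56-2, 18+50-2, …, 28+4-2, 61+0) = 68
One optimal plan: pieces 4 + 4 + 4 (2 cuts) → €72 − €4 = €68.

68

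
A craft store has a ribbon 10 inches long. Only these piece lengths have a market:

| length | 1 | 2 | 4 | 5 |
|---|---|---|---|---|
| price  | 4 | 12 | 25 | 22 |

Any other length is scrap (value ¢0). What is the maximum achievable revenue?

Consider every possible first cut. f[k] is the best of p[i]+f[k−i] over all sellable i≤k.
f[1] = 4
f[2] = 12
f[3] = 16  (first piece 1, then f[2]=12)
f[4] = 25
f[5] = 29  (first piece 1, then f[4]=25)
f[6] = 37  (first piece 2, then f[4]=25)
f[7] = 41  (first piece 1, then f[6]=37)
f[8] = 50  (first piece 4, then f[4]=25)
f[9] = 54  (first piece 1, then f[8]=50)
f[10] = 62  (first piece 2, then f[8]=50)
One optimal cutting: 4 + 4 + 2 → ¢62.

62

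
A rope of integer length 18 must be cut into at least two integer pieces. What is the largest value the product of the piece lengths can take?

Let prod[k] be the best product for length k (with at least one cut). For each first piece i, the rest contributes max(k−i, prod[k−i]).
prod[2] = 1×max(1,0) = 1×1 = 1
prod[3] = max(1×2, 2×1) = 2
prod[4] = max(1×3, 2×2, 3×1) = 4
prod[5] = max(1×4, 2×3, 3×2, 4×1) = 6
prod[6] = max(1×6, 2×4, 3×3, 4×2, 5×1) = 9
prod[7] = max(1×9, 2×6, 3×4, 4×3, 5×2, 6×1) = 12
prod[8] = max(1×12, 2×9, 3×6, …, 6×2, 7×1) = 18
prod[9] = max(1×18, 2×12, 3×9, …, 7×2, 8×1) = 27
prod[10] = max(1×27, 2×18, 3×12, …, 8×2, 9×1) = 36
prod[11] = max(1×36, 2×27, 3×18, …, 9×2, 10×1) = 54
prod[12] = max(1×54, 2×36, 3×27, …, 10×2, 11×1) = 81
prod[13] = max(1×81, 2×54, 3×36, …, 11×2, 12×1) = 108
prod[14] = max(1×108, 2×81, 3×54, …, 12×2, 13×1) = 162
prod[15] = max(1×162, 2×108, 3×81, …, 13×2, 14×1) = 243
prod[16] = max(1×243, 2×162, 3×108, …, 14×2, 15×1) = 324
prod[17] = max(1×324, 2×243, 3×162, …, 15×2, 16×1) = 486
prod[18] = max(1×486, 2×324, 3×243, …, 16×2, 17×1) = 729
One optimal split: 3 + 3 + 3 + 3 + 3 + 3; product 3×3×3×3×3×3 = 729.

729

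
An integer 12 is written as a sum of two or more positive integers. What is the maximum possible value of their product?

81

Define g[k] = max over 1≤i<k of i · max(k−i, g[k−i]); the inner max lets the remainder stay uncut if that's better.
g[2] = 1×max(1,0) = 1×1 = 1
g[3] = 1×max(2,1) = 1×2 = 2
g[4] = 2×max(2,1) = 2×2 = 4
g[5] = 2×max(3,2) = 2×3 = 6
g[6] = 3×max(3,2) = 3×3 = 9
g[7] = 2×max(5,6) = 2×6 = 12
g[8] = 2×max(6,9) = 2×9 = 18
g[9] = 3×max(6,9) = 3×9 = 27
g[10] = 2×max(8,18) = 2×18 = 36
g[11] = 2×max(9,27) = 2×27 = 54
g[12] = 3×max(9,27) = 3×27 = 81
One optimal split: 3 + 3 + 3 + 3; product 3×3×3×3 = 81.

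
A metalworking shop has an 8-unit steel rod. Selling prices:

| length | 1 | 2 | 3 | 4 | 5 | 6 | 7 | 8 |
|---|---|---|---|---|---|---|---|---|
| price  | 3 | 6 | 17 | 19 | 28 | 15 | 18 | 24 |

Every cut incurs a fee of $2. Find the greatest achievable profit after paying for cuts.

43

Consider every possible first cut. r[k] is the best of p[i]+r[k−i] over all sellable i≤k, charging 2 whenever i<k.
r[1] = 3
r[2] = 6
r[3] = 17
r[4] = 19
r[5] = 28
r[6] = 32  (first piece 3, then r[3]=17)
r[7] = 34  (first piece 3, then r[4]=19)
r[8] = 43  (first piece 3, then r[5]=28)
One optimal plan: pieces 5 + 3 (1 cut) → $45 − $2 = $43.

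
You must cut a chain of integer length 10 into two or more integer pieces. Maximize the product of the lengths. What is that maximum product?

Define m[k] = max over 1≤i<k of i · max(k−i, m[k−i]); the inner max lets the remainder stay uncut if that's better.
m[2] = 1·max(1,0) = 1·1 = 1
m[3] = max(1·2, 2·1) = 2
m[4] = max(1·3, 2·2, 3·1) = 4
m[5] = max(1·4, 2·3, 3·2, 4·1) = 6
m[6] = max(1·6, 2·4, 3·3, 4·2, 5·1) = 9
m[7] = max(1·9, 2·6, 3·4, 4·3, 5·2, 6·1) = 12
m[8] = max(1·12, 2·9, 3·6, …, 6·2, 7·1) = 18
m[9] = max(1·18, 2·12, 3·9, …, 7·2, 8·1) = 27
m[10] = max(1·27, 2·18, 3·12, …, 8·2, 9·1) = 36
One optimal split: 3 + 3 + 2 + 2; product 3·3·2·2 = 36.

36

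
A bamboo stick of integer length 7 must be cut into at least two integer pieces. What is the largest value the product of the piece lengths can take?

Let g[k] be the best product for length k (with at least one cut). For each first piece i, the rest contributes max(k−i, g[k−i]).
g[2] = 1×max(1,0) = 1×1 = 1
g[3] = 1×max(2,1) = 1×2 = 2
g[4] = 2×max(2,1) = 2×2 = 4
g[5] = 2×max(3,2) = 2×3 = 6
g[6] = 3×max(3,2) = 3×3 = 9
g[7] = 2×max(5,6) = 2×6 = 12
One optimal split: 3 + 2 + 2; product 3×2×2 = 12.

12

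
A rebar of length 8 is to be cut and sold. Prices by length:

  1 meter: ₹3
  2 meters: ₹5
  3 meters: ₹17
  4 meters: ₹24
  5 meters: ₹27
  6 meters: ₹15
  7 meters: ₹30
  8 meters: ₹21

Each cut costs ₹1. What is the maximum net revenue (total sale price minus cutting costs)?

47

Let v[k] be the best obtainable value from length k. For each k, try every first piece i and keep the best of price[i] + v[k−i] minus the 1 cut fee when i<k.
v[1] = 3
v[2] = max(3+3-1, 5+0) = 5
v[3] = max(3+5-1, 5+3-1, 17+0) = 17
v[4] = max(3+17-1, 5+5-1, 17+3-1, 24+0) = 24
v[5] = max(3+24-1, 5+17-1, 17+5-1, 24+3-1, 27+0) = 27
v[6] = max(3+27-1, 5+24-1, 17+17-1, 24+5-1, 27+3-1, 15+0) = 33
v[7] = max(3+33-1, 5+27-1, 17+24-1, …, 15+3-1, 30+0) = 40
v[8] = max(3+40-1, 5+33-1, 17+27-1, …, 30+3-1, 21+0) = 47
One optimal plan: pieces 4 + 4 (1 cut) → ₹48 − ₹1 = ₹47.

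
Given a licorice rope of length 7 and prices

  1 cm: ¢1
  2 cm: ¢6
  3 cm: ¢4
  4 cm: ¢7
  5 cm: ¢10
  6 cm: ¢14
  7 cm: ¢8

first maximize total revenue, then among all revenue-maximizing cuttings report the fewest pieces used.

4

Build r[k] bottom-up: r[k] = max over allowed piece i of (p[i] + r[k−i]).
r[1] = 1
r[2] = max(1+1, 6+0) = 6
r[3] = max(1+6, 6+1, 4+0) = 7
r[4] = max(1+7, 6+6, 4+1, 7+0) = 12
r[5] = max(1+12, 6+7, 4+6, 7+1, 10+0) = 13
r[6] = max(1+13, 6+12, 4+7, 7+6, 10+1, 14+0) = 18
r[7] = max(1+18, 6+13, 4+12, …, 14+1, 8+0) = 19
Maximum revenue is ¢19.
Now minimize piece count subject to staying optimal: for each k, pieces[k] = 1 + min over i with p[i]+r[k−i]=r[k] of pieces[k−i].
pieces[4] = 2
pieces[5] = 3
pieces[6] = 3
pieces[7] = 4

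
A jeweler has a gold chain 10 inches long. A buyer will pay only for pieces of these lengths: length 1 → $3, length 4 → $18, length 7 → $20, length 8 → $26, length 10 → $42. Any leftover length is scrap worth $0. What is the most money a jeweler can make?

42

Let f[k] be the best obtainable value from length k. For each k, try every first piece i and keep the best of price[i] + f[k−i].
f[1] = 3
f[2] = 6  (first piece 1, then f[1]=3)
f[3] = 9  (first piece 1, then f[2]=6)
f[4] = max(3+9, 18+0) = 18
f[5] = max(3+18, 18+3) = 21
f[6] = max(3+21, 18+6) = 24
f[7] = max(3+24, 18+9, 20+0) = 27
f[8] = max(3+27, 18+18, 20+3, 26+0) = 36
f[9] = max(3+36, 18+21, 20+6, 26+3) = 39
f[10] = max(3+39, 18+24, 20+9, 26+6, 42+0) = 42
One optimal cutting: 4 + 4 + 1 + 1 → $42.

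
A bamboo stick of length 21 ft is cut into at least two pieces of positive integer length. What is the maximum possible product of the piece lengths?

2187

Let P[k] be the best product for length k (with at least one cut). For each first piece i, the rest contributes max(k−i, P[k−i]).
P[2] = 1×max(1,0) = 1×1 = 1
P[3] = 1×max(2,1) = 1×2 = 2
P[4] = 2×max(2,1) = 2×2 = 4
P[5] = 2×max(3,2) = 2×3 = 6
P[6] = 3×max(3,2) = 3×3 = 9
P[7] = 2×max(5,6) = 2×6 = 12
P[8] = 2×max(6,9) = 2×9 = 18
P[9] = 3×max(6,9) = 3×9 = 27
P[10] = 2×max(8,18) = 2×18 = 36
P[11] = 2×max(9,27) = 2×27 = 54
P[12] = 3×max(9,27) = 3×27 = 81
P[13] = 2×max(11,54) = 2×54 = 108
P[14] = 2×max(12,81) = 2×81 = 162
P[15] = 3×max(12,81) = 3×81 = 243
P[16] = 2×max(14,162) = 2×162 = 324
P[17] = 2×max(15,243) = 2×243 = 486
P[18] = 3×max(15,243) = 3×243 = 729
P[19] = 2×max(17,486) = 2×486 = 972
P[20] = 2×max(18,729) = 2×729 = 1458
P[21] = 3×max(18,729) = 3×729 = 2187
One optimal split: 3 + 3 + 3 + 3 + 3 + 3 + 3; product 3×3×3×3×3×3×3 = 2187.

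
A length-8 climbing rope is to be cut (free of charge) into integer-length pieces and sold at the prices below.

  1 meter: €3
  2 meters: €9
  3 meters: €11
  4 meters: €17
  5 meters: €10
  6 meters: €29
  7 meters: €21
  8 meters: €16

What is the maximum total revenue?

Consider every possible first cut. R[k] is the best of p[i]+R[k−i] over all sellable i≤k.
R[1] = 3
R[2] = 9
R[3] = 12  (first piece 1, then R[2]=9)
R[4] = 18  (first piece 2, then R[2]=9)
R[5] = 21  (first piece 1, then R[4]=18)
R[6] = 29
R[7] = 32  (first piece 1, then R[6]=29)
R[8] = 38  (first piece 2, then R[6]=29)
One optimal cutting: 6 + 2 → €29 + €9 = €38.

38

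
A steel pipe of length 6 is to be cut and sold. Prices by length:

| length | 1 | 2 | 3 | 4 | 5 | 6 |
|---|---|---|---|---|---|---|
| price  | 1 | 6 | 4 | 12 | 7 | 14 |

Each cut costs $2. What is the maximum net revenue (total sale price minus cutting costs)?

Build r[k] bottom-up: r[k] = max over allowed piece i of (p[i] + r[k−i]) − 2 per cut.
r[1] = 1
r[2] = max(1+1-2, 6+0) = 6
r[3] = max(1+6-2, 6+1-2, 4+0) = 5
r[4] = max(1+5-2, 6+6-2, 4+1-2, 12+0) = 12
r[5] = max(1+12-2, 6+5-2, 4+6-2, 12+1-2, 7+0) = 11
r[6] = max(1+11-2, 6+12-2, 4+5-2, 12+6-2, 7+1-2, 14+0) = 16
One optimal plan: pieces 4 + 2 (1 cut) → $18 − $2 = $16.

16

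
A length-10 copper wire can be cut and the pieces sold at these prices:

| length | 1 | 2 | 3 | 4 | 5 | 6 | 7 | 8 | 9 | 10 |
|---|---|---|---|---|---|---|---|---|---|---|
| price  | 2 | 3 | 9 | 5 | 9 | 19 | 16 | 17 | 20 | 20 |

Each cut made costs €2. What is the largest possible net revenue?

Consider every possible first cut. net[k] is the best of p[i]+net[k−i] over all sellable i≤k, charging 2 whenever i<k.
net[1] = 2
net[2] = 3
net[3] = 9
net[4] = 9  (first piece 1, then net[3]=9)
net[5] = 10  (first piece 2, then net[3]=9)
net[6] = 19
net[7] = 19  (first piece 1, then net[6]=19)
net[8] = 20  (first piece 2, then net[6]=19)
net[9] = 26  (first piece 3, then net[6]=19)
net[10] = 26  (first piece 1, then net[9]=26)
One optimal plan: pieces 6 + 3 + 1 (2 cuts) → €30 − €4 = €26.

26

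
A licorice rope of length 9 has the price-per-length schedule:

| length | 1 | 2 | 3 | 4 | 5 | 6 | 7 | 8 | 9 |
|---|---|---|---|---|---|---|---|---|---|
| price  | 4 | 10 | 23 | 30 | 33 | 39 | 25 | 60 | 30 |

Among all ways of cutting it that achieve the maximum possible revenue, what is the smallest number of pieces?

Consider every possible first cut. r[k] is the best of p[i]+r[k−i] over all sellable i≤k.
r[1] = 4
r[2] = 10
r[3] = 23
r[4] = 30
r[5] = 34  (first piece 1, then r[4]=30)
r[6] = 46  (first piece 3, then r[3]=23)
r[7] = 53  (first piece 3, then r[4]=30)
r[8] = 60  (first piece 4, then r[4]=30)
r[9] = 69  (first piece 3, then r[6]=46)
Maximum revenue is ¢69.
Now minimize piece count subject to staying optimal: for each k, pieces[k] = 1 + min over i with p[i]+r[k−i]=r[k] of pieces[k−i].
pieces[6] = 2
pieces[7] = 2
pieces[8] = 1
pieces[9] = 3

3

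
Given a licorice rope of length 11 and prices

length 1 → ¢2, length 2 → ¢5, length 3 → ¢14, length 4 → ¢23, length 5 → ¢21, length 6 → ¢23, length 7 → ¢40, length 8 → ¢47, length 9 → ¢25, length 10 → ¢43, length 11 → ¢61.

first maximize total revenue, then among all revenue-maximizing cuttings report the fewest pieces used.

2

Consider every possible first cut. r[k] is the best of p[i]+r[k−i] over all sellable i≤k.
r[1] = 2
r[2] = max(2+2, 5+0) = 5
r[3] = max(2+5, 5+2, 14+0) = 14
r[4] = max(2+14, 5+5, 14+2, 23+0) = 23
r[5] = max(2+23, 5+14, 14+5, 23+2, 21+0) = 25
r[6] = max(2+25, 5+23, 14+14, 23+5, 21+2, 23+0) = 28
r[7] = max(2+28, 5+25, 14+23, …, 23+2, 40+0) = 40
r[8] = max(2+40, 5+28, 14+25, …, 40+2, 47+0) = 47
r[9] = max(2+47, 5+40, 14+28, …, 47+2, 25+0) = 49
r[10] = max(2+49, 5+47, 14+40, …, 25+2, 43+0) = 54
r[11] = max(2+54, 5+49, 14+47, …, 43+2, 61+0) = 63
Maximum revenue is ¢63.
Now minimize piece count subject to staying optimal: for each k, pieces[k] = 1 + min over i with p[i]+r[k−i]=r[k] of pieces[k−i].
pieces[8] = 1
pieces[9] = 2
pieces[10] = 2
pieces[11] = 2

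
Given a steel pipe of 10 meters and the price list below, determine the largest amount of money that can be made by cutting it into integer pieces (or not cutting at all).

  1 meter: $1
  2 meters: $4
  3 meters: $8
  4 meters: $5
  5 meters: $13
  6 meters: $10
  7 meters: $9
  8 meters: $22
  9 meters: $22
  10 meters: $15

Build R[k] bottom-up: R[k] = max over allowed piece i of (p[i] + R[k−i]).
R[1] = 1
R[2] = max(1+1, 4+0) = 4
R[3] = max(1+4, 4+1, 8+0) = 8
R[4] = max(1+8, 4+4, 8+1, 5+0) = 9
R[5] = max(1+9, 4+8, 8+4, 5+1, 13+0) = 13
R[6] = max(1+13, 4+9, 8+8, 5+4, 13+1, 10+0) = 16
R[7] = max(1+16, 4+13, 8+9, …, 10+1, 9+0) = 17
R[8] = max(1+17, 4+16, 8+13, …, 9+1, 22+0) = 22
R[9] = max(1+22, 4+17, 8+16, …, 22+1, 22+0) = 24
R[10] = max(1+24, 4+22, 8+17, …, 22+1, 15+0) = 26
One optimal cutting: 8 + 2 → $22 + $4 = $26.

26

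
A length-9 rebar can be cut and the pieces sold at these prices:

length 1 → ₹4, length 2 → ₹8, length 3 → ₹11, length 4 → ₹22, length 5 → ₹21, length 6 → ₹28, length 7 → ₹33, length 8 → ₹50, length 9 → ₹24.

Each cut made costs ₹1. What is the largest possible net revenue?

Let net[k] be the best obtainable value from length k. For each k, try every first piece i and keep the best of price[i] + net[k−i] minus the 1 cut fee when i<k.
net[1] = 4
net[2] = 8
net[3] = 11  (first piece 1, then net[2]=8)
net[4] = 22
net[5] = 25  (first piece 1, then net[4]=22)
net[6] = 29  (first piece 2, then net[4]=22)
net[7] = 33
net[8] = 50
net[9] = 53  (first piece 1, then net[8]=50)
One optimal plan: pieces 8 + 1 (1 cut) → ₹54 − ₹1 = ₹53.

53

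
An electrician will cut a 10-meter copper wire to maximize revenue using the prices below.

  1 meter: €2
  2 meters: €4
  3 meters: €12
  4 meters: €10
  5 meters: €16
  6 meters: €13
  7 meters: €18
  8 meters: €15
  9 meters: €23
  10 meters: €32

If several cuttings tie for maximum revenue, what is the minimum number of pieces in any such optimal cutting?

Consider every possible first cut. r[k] is the best of p[i]+r[k−i] over all sellable i≤k.
r[1] = 2
r[2] = 4  (first piece 1, then r[1]=2)
r[3] = 12
r[4] = 14  (first piece 1, then r[3]=12)
r[5] = 16  (first piece 1, then r[4]=14)
r[6] = 24  (first piece 3, then r[3]=12)
r[7] = 26  (first piece 1, then r[6]=24)
r[8] = 28  (first piece 1, then r[7]=26)
r[9] = 36  (first piece 3, then r[6]=24)
r[10] = 38  (first piece 1, then r[9]=36)
Maximum revenue is €38.
Now minimize piece count subject to staying optimal: for each k, pieces[k] = 1 + min over i with p[i]+r[k−i]=r[k] of pieces[k−i].
pieces[7] = 3
pieces[8] = 2
pieces[9] = 3
pieces[10] = 4

4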